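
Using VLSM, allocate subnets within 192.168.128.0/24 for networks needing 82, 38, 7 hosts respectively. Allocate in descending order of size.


82 hosts -> /25 (126 usable): 192.168.128.0/25
38 hosts -> /26 (62 usable): 192.168.128.128/26
7 hosts -> /28 (14 usable): 192.168.128.192/28
Allocation: 192.168.128.0/25 (82 hosts, 126 usable); 192.168.128.128/26 (38 hosts, 62 usable); 192.168.128.192/28 (7 hosts, 14 usable)


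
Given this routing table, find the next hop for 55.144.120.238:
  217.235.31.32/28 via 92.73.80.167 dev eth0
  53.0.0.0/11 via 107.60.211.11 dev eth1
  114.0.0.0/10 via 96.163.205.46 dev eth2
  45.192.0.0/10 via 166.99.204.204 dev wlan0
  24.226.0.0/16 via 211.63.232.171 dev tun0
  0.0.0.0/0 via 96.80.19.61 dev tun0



Longest prefix match for 55.144.120.238:
  /28 217.235.31.32: no
  /11 53.0.0.0: no
  /10 114.0.0.0: no
  /10 45.192.0.0: no
  /16 24.226.0.0: no
  /0 0.0.0.0: MATCH
Selected: next-hop 96.80.19.61 via tun0 (matched /0)


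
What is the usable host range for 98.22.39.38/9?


Network: 98.0.0.0
Broadcast: 98.127.255.255
First usable = network + 1
Last usable = broadcast - 1
Range: 98.0.0.1 to 98.127.255.254


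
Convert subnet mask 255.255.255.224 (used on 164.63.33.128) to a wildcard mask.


Subnet mask: 255.255.255.224
Wildcard = 255.255.255.255 - subnet mask
255 - 255 = 0
255 - 255 = 0
255 - 255 = 0
255 - 224 = 31
Wildcard: 0.0.0.31


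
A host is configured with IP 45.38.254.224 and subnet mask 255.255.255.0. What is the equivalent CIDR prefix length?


Binary: 11111111.11111111.11111111.00000000
Count leading 1s
Prefix: /24


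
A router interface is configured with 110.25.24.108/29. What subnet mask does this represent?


/29 means 29 network bits, 3 host bits
Binary: 11111111111111111111111111111000
Mask: 255.255.255.248


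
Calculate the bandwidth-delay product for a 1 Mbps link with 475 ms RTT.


BDP = bandwidth * RTT
= 1 Mbps * 475 ms
= 1 * 1e6 * 475 / 1000 bits
= 475000 bits
= 59375 bytes
= 57.9834 KB
BDP = 475000 bits (59375 bytes)


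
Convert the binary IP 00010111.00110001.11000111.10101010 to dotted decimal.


00010111 = 23
00110001 = 49
11000111 = 199
10101010 = 170
IP: 23.49.199.170


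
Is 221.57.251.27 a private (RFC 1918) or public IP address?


RFC 1918 private ranges:
  10.0.0.0/8 (10.0.0.0 - 10.255.255.255)
  172.16.0.0/12 (172.16.0.0 - 172.31.255.255)
  192.168.0.0/16 (192.168.0.0 - 192.168.255.255)
Public (not in any RFC 1918 range)


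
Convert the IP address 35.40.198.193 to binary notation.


35 = 00100011
40 = 00101000
198 = 11000110
193 = 11000001
Binary: 00100011.00101000.11000110.11000001


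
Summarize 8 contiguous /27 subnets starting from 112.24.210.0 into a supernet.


Original prefix: /27
Number of subnets: 8 = 2^3
New prefix = 27 - 3 = 24
Supernet: 112.24.210.0/24


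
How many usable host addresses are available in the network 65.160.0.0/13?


Host bits = 32 - 13 = 19
Total addresses = 2^19 = 524288
Usable = total - 2 (network and broadcast)
Usable hosts: 524286


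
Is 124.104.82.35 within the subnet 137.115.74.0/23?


Subnet network: 137.115.74.0
Test IP AND mask: 124.104.82.0
No, 124.104.82.35 is not in 137.115.74.0/23


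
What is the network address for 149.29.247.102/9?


IP:   10010101.00011101.11110111.01100110
Mask: 11111111.10000000.00000000.00000000
AND operation:
Net:  10010101.00000000.00000000.00000000
Network: 149.0.0.0/9


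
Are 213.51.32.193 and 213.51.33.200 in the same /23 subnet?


Mask: 255.255.254.0
213.51.32.193 AND mask = 213.51.32.0
213.51.33.200 AND mask = 213.51.32.0
Yes, same subnet (213.51.32.0)


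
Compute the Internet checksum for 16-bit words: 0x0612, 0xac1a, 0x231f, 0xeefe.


Sum all words (with carry folding):
+ 0x0612 = 0x0612
+ 0xac1a = 0xb22c
+ 0x231f = 0xd54b
+ 0xeefe = 0xc44a
One's complement: ~0xc44a
Checksum = 0x3bb5


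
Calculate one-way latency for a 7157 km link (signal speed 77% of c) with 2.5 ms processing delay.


Speed = 0.77 * 3e5 km/s = 231000 km/s
Propagation delay = 7157 / 231000 = 0.031 s = 30.9827 ms
Processing delay = 2.5 ms
Total one-way latency = 33.4827 ms


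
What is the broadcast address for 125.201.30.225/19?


Network: 125.201.0.0/19
Host bits = 13
Set all host bits to 1:
Broadcast: 125.201.31.255


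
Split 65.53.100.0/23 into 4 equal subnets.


New prefix = 23 + 2 = 25
Each subnet has 128 addresses
  65.53.100.0/25
  65.53.100.128/25
  65.53.101.0/25
  65.53.101.128/25
Subnets: 65.53.100.0/25, 65.53.100.128/25, 65.53.101.0/25, 65.53.101.128/25


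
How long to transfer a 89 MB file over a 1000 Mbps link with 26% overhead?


Effective throughput = 1000 * (1 - 26/100) = 740 Mbps
File size in Mb = 89 * 8 = 712 Mb
Time = 712 / 740
Time = 0.9622 seconds


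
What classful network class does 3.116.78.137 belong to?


First octet: 3
Binary: 00000011
0xxxxxxx -> Class A (1-126)
Class A, default mask 255.0.0.0 (/8)


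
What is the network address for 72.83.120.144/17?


IP:   01001000.01010011.01111000.10010000
Mask: 11111111.11111111.10000000.00000000
AND operation:
Net:  01001000.01010011.00000000.00000000
Network: 72.83.0.0/17


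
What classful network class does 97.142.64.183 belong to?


First octet: 97
Binary: 01100001
0xxxxxxx -> Class A (1-126)
Class A, default mask 255.0.0.0 (/8)


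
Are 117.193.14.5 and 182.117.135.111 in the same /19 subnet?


Mask: 255.255.224.0
117.193.14.5 AND mask = 117.193.0.0
182.117.135.111 AND mask = 182.117.128.0
No, different subnets (117.193.0.0 vs 182.117.128.0)


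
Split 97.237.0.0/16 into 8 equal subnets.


New prefix = 16 + 3 = 19
Each subnet has 8192 addresses
  97.237.0.0/19
  97.237.32.0/19
  97.237.64.0/19
  97.237.96.0/19
  97.237.128.0/19
  97.237.160.0/19
  97.237.192.0/19
  97.237.224.0/19
Subnets: 97.237.0.0/19, 97.237.32.0/19, 97.237.64.0/19, 97.237.96.0/19, 97.237.128.0/19, 97.237.160.0/19, 97.237.192.0/19, 97.237.224.0/19


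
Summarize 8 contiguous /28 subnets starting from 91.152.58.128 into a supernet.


Original prefix: /28
Number of subnets: 8 = 2^3
New prefix = 28 - 3 = 25
Supernet: 91.152.58.128/25


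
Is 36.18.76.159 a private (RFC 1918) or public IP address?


RFC 1918 private ranges:
  10.0.0.0/8 (10.0.0.0 - 10.255.255.255)
  172.16.0.0/12 (172.16.0.0 - 172.31.255.255)
  192.168.0.0/16 (192.168.0.0 - 192.168.255.255)
Public (not in any RFC 1918 range)


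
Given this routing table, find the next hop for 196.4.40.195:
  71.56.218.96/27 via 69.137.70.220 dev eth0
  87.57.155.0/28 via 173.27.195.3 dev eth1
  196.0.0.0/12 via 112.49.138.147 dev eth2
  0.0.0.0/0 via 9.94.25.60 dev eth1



Longest prefix match for 196.4.40.195:
  /27 71.56.218.96: no
  /28 87.57.155.0: no
  /12 196.0.0.0: MATCH
  /0 0.0.0.0: MATCH
Selected: next-hop 112.49.138.147 via eth2 (matched /12)


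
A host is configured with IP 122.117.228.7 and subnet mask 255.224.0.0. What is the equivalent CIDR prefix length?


Binary: 11111111.11100000.00000000.00000000
Count leading 1s
Prefix: /11


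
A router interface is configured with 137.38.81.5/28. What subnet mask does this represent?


/28 means 28 network bits, 4 host bits
Binary: 11111111111111111111111111110000
Mask: 255.255.255.240


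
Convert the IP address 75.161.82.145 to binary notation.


75 = 01001011
161 = 10100001
82 = 01010010
145 = 10010001
Binary: 01001011.10100001.01010010.10010001


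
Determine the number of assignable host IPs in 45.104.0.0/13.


Host bits = 32 - 13 = 19
Total addresses = 2^19 = 524288
Usable = total - 2 (network and broadcast)
Usable hosts: 524286


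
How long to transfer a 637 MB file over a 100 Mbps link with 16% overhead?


Effective throughput = 100 * (1 - 16/100) = 84 Mbps
File size in Mb = 637 * 8 = 5096 Mb
Time = 5096 / 84
Time = 60.6667 seconds


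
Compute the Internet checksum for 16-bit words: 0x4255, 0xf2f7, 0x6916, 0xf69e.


Sum all words (with carry folding):
+ 0x4255 = 0x4255
+ 0xf2f7 = 0x354d
+ 0x6916 = 0x9e63
+ 0xf69e = 0x9502
One's complement: ~0x9502
Checksum = 0x6afd


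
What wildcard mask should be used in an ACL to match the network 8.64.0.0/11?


Subnet mask: 255.224.0.0
Wildcard = 255.255.255.255 - subnet mask
255 - 255 = 0
255 - 224 = 31
255 - 0 = 255
255 - 0 = 255
Wildcard: 0.31.255.255


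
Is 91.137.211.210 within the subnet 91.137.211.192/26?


Subnet network: 91.137.211.192
Test IP AND mask: 91.137.211.192
Yes, 91.137.211.210 is in 91.137.211.192/26


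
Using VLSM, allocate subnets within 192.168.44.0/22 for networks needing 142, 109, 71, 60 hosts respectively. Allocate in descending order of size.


142 hosts -> /24 (254 usable): 192.168.44.0/24
109 hosts -> /25 (126 usable): 192.168.45.0/25
71 hosts -> /25 (126 usable): 192.168.45.128/25
60 hosts -> /26 (62 usable): 192.168.46.0/26
Allocation: 192.168.44.0/24 (142 hosts, 254 usable); 192.168.45.0/25 (109 hosts, 126 usable); 192.168.45.128/25 (71 hosts, 126 usable); 192.168.46.0/26 (60 hosts, 62 usable)


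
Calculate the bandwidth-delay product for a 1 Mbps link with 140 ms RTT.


BDP = bandwidth * RTT
= 1 Mbps * 140 ms
= 1 * 1e6 * 140 / 1000 bits
= 140000 bits
= 17500 bytes
= 17.0898 KB
BDP = 140000 bits (17500 bytes)


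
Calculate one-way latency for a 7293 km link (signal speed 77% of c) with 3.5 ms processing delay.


Speed = 0.77 * 3e5 km/s = 231000 km/s
Propagation delay = 7293 / 231000 = 0.0316 s = 31.5714 ms
Processing delay = 3.5 ms
Total one-way latency = 35.0714 ms


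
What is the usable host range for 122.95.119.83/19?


Network: 122.95.96.0
Broadcast: 122.95.127.255
First usable = network + 1
Last usable = broadcast - 1
Range: 122.95.96.1 to 122.95.127.254


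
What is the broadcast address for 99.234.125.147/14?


Network: 99.232.0.0/14
Host bits = 18
Set all host bits to 1:
Broadcast: 99.235.255.255


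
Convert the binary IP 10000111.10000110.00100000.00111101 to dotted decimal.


10000111 = 135
10000110 = 134
00100000 = 32
00111101 = 61
IP: 135.134.32.61


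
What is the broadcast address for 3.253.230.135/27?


Network: 3.253.230.128/27
Host bits = 5
Set all host bits to 1:
Broadcast: 3.253.230.159


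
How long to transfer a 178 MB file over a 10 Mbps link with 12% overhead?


Effective throughput = 10 * (1 - 12/100) = 8.8 Mbps
File size in Mb = 178 * 8 = 1424 Mb
Time = 1424 / 8.8
Time = 161.8182 seconds


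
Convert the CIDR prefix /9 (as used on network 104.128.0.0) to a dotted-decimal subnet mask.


/9 means 9 network bits, 23 host bits
Binary: 11111111100000000000000000000000
Mask: 255.128.0.0


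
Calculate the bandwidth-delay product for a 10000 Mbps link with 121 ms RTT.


BDP = bandwidth * RTT
= 10000 Mbps * 121 ms
= 10000 * 1e6 * 121 / 1000 bits
= 1210000000 bits
= 151250000 bytes
= 147705.0781 KB
BDP = 1210000000 bits (151250000 bytes)


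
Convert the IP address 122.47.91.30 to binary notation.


122 = 01111010
47 = 00101111
91 = 01011011
30 = 00011110
Binary: 01111010.00101111.01011011.00011110


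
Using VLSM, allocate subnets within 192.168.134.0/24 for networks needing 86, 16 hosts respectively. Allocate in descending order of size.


86 hosts -> /25 (126 usable): 192.168.134.0/25
16 hosts -> /27 (30 usable): 192.168.134.128/27
Allocation: 192.168.134.0/25 (86 hosts, 126 usable); 192.168.134.128/27 (16 hosts, 30 usable)


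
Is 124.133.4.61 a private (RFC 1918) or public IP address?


RFC 1918 private ranges:
  10.0.0.0/8 (10.0.0.0 - 10.255.255.255)
  172.16.0.0/12 (172.16.0.0 - 172.31.255.255)
  192.168.0.0/16 (192.168.0.0 - 192.168.255.255)
Public (not in any RFC 1918 range)


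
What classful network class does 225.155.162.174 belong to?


First octet: 225
Binary: 11100001
1110xxxx -> Class D (224-239)
Class D (multicast), default mask N/A


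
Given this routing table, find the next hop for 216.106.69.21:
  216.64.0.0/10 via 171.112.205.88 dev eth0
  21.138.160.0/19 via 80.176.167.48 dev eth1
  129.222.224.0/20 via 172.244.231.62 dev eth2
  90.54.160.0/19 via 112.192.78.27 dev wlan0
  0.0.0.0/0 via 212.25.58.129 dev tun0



Longest prefix match for 216.106.69.21:
  /10 216.64.0.0: MATCH
  /19 21.138.160.0: no
  /20 129.222.224.0: no
  /19 90.54.160.0: no
  /0 0.0.0.0: MATCH
Selected: next-hop 171.112.205.88 via eth0 (matched /10)


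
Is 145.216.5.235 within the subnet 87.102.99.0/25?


Subnet network: 87.102.99.0
Test IP AND mask: 145.216.5.128
No, 145.216.5.235 is not in 87.102.99.0/25


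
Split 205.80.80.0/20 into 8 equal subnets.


New prefix = 20 + 3 = 23
Each subnet has 512 addresses
  205.80.80.0/23
  205.80.82.0/23
  205.80.84.0/23
  205.80.86.0/23
  205.80.88.0/23
  205.80.90.0/23
  205.80.92.0/23
  205.80.94.0/23
Subnets: 205.80.80.0/23, 205.80.82.0/23, 205.80.84.0/23, 205.80.86.0/23, 205.80.88.0/23, 205.80.90.0/23, 205.80.92.0/23, 205.80.94.0/23


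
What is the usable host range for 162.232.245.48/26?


Network: 162.232.245.0
Broadcast: 162.232.245.63
First usable = network + 1
Last usable = broadcast - 1
Range: 162.232.245.1 to 162.232.245.62


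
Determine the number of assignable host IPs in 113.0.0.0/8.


Host bits = 32 - 8 = 24
Total addresses = 2^24 = 16777216
Usable = total - 2 (network and broadcast)
Usable hosts: 16777214


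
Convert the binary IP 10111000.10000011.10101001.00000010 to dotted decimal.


10111000 = 184
10000011 = 131
10101001 = 169
00000010 = 2
IP: 184.131.169.2


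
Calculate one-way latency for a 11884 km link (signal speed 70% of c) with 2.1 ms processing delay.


Speed = 0.7 * 3e5 km/s = 210000 km/s
Propagation delay = 11884 / 210000 = 0.0566 s = 56.5905 ms
Processing delay = 2.1 ms
Total one-way latency = 58.6905 ms


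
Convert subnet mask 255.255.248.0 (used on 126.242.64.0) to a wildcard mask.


Subnet mask: 255.255.248.0
Wildcard = 255.255.255.255 - subnet mask
255 - 255 = 0
255 - 255 = 0
255 - 248 = 7
255 - 0 = 255
Wildcard: 0.0.7.255


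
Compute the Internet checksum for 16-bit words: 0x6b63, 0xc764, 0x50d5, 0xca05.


Sum all words (with carry folding):
+ 0x6b63 = 0x6b63
+ 0xc764 = 0x32c8
+ 0x50d5 = 0x839d
+ 0xca05 = 0x4da3
One's complement: ~0x4da3
Checksum = 0xb25c


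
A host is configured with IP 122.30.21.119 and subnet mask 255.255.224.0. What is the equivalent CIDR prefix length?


Binary: 11111111.11111111.11100000.00000000
Count leading 1s
Prefix: /19


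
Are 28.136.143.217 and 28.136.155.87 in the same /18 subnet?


Mask: 255.255.192.0
28.136.143.217 AND mask = 28.136.128.0
28.136.155.87 AND mask = 28.136.128.0
Yes, same subnet (28.136.128.0)


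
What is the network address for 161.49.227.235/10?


IP:   10100001.00110001.11100011.11101011
Mask: 11111111.11000000.00000000.00000000
AND operation:
Net:  10100001.00000000.00000000.00000000
Network: 161.0.0.0/10


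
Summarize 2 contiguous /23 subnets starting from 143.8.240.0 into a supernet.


Original prefix: /23
Number of subnets: 2 = 2^1
New prefix = 23 - 1 = 22
Supernet: 143.8.240.0/22


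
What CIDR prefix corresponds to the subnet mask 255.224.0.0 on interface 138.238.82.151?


Binary: 11111111.11100000.00000000.00000000
Count leading 1s
Prefix: /11


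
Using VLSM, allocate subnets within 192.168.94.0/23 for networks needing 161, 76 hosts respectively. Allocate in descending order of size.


161 hosts -> /24 (254 usable): 192.168.94.0/24
76 hosts -> /25 (126 usable): 192.168.95.0/25
Allocation: 192.168.94.0/24 (161 hosts, 254 usable); 192.168.95.0/25 (76 hosts, 126 usable)


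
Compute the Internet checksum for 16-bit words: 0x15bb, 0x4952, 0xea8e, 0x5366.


Sum all words (with carry folding):
+ 0x15bb = 0x15bb
+ 0x4952 = 0x5f0d
+ 0xea8e = 0x499c
+ 0x5366 = 0x9d02
One's complement: ~0x9d02
Checksum = 0x62fd


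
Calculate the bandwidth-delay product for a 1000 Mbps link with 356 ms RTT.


BDP = bandwidth * RTT
= 1000 Mbps * 356 ms
= 1000 * 1e6 * 356 / 1000 bits
= 356000000 bits
= 44500000 bytes
= 43457.0312 KB
BDP = 356000000 bits (44500000 bytes)


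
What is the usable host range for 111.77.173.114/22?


Network: 111.77.172.0
Broadcast: 111.77.175.255
First usable = network + 1
Last usable = broadcast - 1
Range: 111.77.172.1 to 111.77.175.254


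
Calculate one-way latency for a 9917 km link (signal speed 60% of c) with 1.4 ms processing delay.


Speed = 0.6 * 3e5 km/s = 180000 km/s
Propagation delay = 9917 / 180000 = 0.0551 s = 55.0944 ms
Processing delay = 1.4 ms
Total one-way latency = 56.4944 ms


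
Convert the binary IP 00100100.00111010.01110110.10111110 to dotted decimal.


00100100 = 36
00111010 = 58
01110110 = 118
10111110 = 190
IP: 36.58.118.190


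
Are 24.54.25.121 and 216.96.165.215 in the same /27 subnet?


Mask: 255.255.255.224
24.54.25.121 AND mask = 24.54.25.96
216.96.165.215 AND mask = 216.96.165.192
No, different subnets (24.54.25.96 vs 216.96.165.192)


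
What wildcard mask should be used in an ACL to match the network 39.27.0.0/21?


Subnet mask: 255.255.248.0
Wildcard = 255.255.255.255 - subnet mask
255 - 255 = 0
255 - 255 = 0
255 - 248 = 7
255 - 0 = 255
Wildcard: 0.0.7.255


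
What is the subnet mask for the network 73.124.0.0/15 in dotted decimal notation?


/15 means 15 network bits, 17 host bits
Binary: 11111111111111100000000000000000
Mask: 255.254.0.0


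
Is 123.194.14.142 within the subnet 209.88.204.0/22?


Subnet network: 209.88.204.0
Test IP AND mask: 123.194.12.0
No, 123.194.14.142 is not in 209.88.204.0/22


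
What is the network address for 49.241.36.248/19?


IP:   00110001.11110001.00100100.11111000
Mask: 11111111.11111111.11100000.00000000
AND operation:
Net:  00110001.11110001.00100000.00000000
Network: 49.241.32.0/19


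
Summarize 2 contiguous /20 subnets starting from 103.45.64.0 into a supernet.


Original prefix: /20
Number of subnets: 2 = 2^1
New prefix = 20 - 1 = 19
Supernet: 103.45.64.0/19


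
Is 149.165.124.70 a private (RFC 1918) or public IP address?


RFC 1918 private ranges:
  10.0.0.0/8 (10.0.0.0 - 10.255.255.255)
  172.16.0.0/12 (172.16.0.0 - 172.31.255.255)
  192.168.0.0/16 (192.168.0.0 - 192.168.255.255)
Public (not in any RFC 1918 range)


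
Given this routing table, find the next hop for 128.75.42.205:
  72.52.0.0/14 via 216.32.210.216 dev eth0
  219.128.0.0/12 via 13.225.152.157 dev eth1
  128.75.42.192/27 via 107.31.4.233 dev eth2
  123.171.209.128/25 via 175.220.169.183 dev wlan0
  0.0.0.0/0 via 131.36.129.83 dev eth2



Longest prefix match for 128.75.42.205:
  /14 72.52.0.0: no
  /12 219.128.0.0: no
  /27 128.75.42.192: MATCH
  /25 123.171.209.128: no
  /0 0.0.0.0: MATCH
Selected: next-hop 107.31.4.233 via eth2 (matched /27)


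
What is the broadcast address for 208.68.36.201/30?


Network: 208.68.36.200/30
Host bits = 2
Set all host bits to 1:
Broadcast: 208.68.36.203


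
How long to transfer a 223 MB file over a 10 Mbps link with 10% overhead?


Effective throughput = 10 * (1 - 10/100) = 9 Mbps
File size in Mb = 223 * 8 = 1784 Mb
Time = 1784 / 9
Time = 198.2222 seconds


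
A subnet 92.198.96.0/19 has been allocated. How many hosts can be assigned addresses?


Host bits = 32 - 19 = 13
Total addresses = 2^13 = 8192
Usable = total - 2 (network and broadcast)
Usable hosts: 8190


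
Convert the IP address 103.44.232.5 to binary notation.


103 = 01100111
44 = 00101100
232 = 11101000
5 = 00000101
Binary: 01100111.00101100.11101000.00000101


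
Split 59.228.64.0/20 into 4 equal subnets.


New prefix = 20 + 2 = 22
Each subnet has 1024 addresses
  59.228.64.0/22
  59.228.68.0/22
  59.228.72.0/22
  59.228.76.0/22
Subnets: 59.228.64.0/22, 59.228.68.0/22, 59.228.72.0/22, 59.228.76.0/22


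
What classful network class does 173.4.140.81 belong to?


First octet: 173
Binary: 10101101
10xxxxxx -> Class B (128-191)
Class B, default mask 255.255.0.0 (/16)


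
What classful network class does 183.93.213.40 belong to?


First octet: 183
Binary: 10110111
10xxxxxx -> Class B (128-191)
Class B, default mask 255.255.0.0 (/16)


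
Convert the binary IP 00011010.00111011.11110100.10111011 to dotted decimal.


00011010 = 26
00111011 = 59
11110100 = 244
10111011 = 187
IP: 26.59.244.187


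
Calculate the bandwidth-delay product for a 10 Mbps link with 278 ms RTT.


BDP = bandwidth * RTT
= 10 Mbps * 278 ms
= 10 * 1e6 * 278 / 1000 bits
= 2780000 bits
= 347500 bytes
= 339.3555 KB
BDP = 2780000 bits (347500 bytes)


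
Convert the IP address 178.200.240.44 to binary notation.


178 = 10110010
200 = 11001000
240 = 11110000
44 = 00101100
Binary: 10110010.11001000.11110000.00101100


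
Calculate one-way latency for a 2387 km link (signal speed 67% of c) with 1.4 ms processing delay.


Speed = 0.67 * 3e5 km/s = 201000 km/s
Propagation delay = 2387 / 201000 = 0.0119 s = 11.8756 ms
Processing delay = 1.4 ms
Total one-way latency = 13.2756 ms


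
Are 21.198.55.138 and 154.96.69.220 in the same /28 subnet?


Mask: 255.255.255.240
21.198.55.138 AND mask = 21.198.55.128
154.96.69.220 AND mask = 154.96.69.208
No, different subnets (21.198.55.128 vs 154.96.69.208)


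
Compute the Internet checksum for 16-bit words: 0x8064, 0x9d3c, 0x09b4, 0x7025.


Sum all words (with carry folding):
+ 0x8064 = 0x8064
+ 0x9d3c = 0x1da1
+ 0x09b4 = 0x2755
+ 0x7025 = 0x977a
One's complement: ~0x977a
Checksum = 0x6885


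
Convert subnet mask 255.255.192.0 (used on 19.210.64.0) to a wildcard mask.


Subnet mask: 255.255.192.0
Wildcard = 255.255.255.255 - subnet mask
255 - 255 = 0
255 - 255 = 0
255 - 192 = 63
255 - 0 = 255
Wildcard: 0.0.63.255


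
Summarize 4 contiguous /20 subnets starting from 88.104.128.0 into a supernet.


Original prefix: /20
Number of subnets: 4 = 2^2
New prefix = 20 - 2 = 18
Supernet: 88.104.128.0/18


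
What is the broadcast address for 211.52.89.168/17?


Network: 211.52.0.0/17
Host bits = 15
Set all host bits to 1:
Broadcast: 211.52.127.255


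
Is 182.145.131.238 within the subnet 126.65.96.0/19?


Subnet network: 126.65.96.0
Test IP AND mask: 182.145.128.0
No, 182.145.131.238 is not in 126.65.96.0/19


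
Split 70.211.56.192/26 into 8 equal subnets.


New prefix = 26 + 3 = 29
Each subnet has 8 addresses
  70.211.56.192/29
  70.211.56.200/29
  70.211.56.208/29
  70.211.56.216/29
  70.211.56.224/29
  70.211.56.232/29
  70.211.56.240/29
  70.211.56.248/29
Subnets: 70.211.56.192/29, 70.211.56.200/29, 70.211.56.208/29, 70.211.56.216/29, 70.211.56.224/29, 70.211.56.232/29, 70.211.56.240/29, 70.211.56.248/29


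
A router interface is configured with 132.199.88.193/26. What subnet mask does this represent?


/26 means 26 network bits, 6 host bits
Binary: 11111111111111111111111111000000
Mask: 255.255.255.192


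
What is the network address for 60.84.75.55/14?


IP:   00111100.01010100.01001011.00110111
Mask: 11111111.11111100.00000000.00000000
AND operation:
Net:  00111100.01010100.00000000.00000000
Network: 60.84.0.0/14


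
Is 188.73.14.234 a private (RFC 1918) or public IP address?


RFC 1918 private ranges:
  10.0.0.0/8 (10.0.0.0 - 10.255.255.255)
  172.16.0.0/12 (172.16.0.0 - 172.31.255.255)
  192.168.0.0/16 (192.168.0.0 - 192.168.255.255)
Public (not in any RFC 1918 range)


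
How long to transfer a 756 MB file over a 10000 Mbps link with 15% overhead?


Effective throughput = 10000 * (1 - 15/100) = 8500 Mbps
File size in Mb = 756 * 8 = 6048 Mb
Time = 6048 / 8500
Time = 0.7115 seconds


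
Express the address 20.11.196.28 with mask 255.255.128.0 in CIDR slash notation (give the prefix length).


Binary: 11111111.11111111.10000000.00000000
Count leading 1s
Prefix: /17


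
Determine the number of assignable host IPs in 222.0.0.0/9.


Host bits = 32 - 9 = 23
Total addresses = 2^23 = 8388608
Usable = total - 2 (network and broadcast)
Usable hosts: 8388606


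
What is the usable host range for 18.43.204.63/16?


Network: 18.43.0.0
Broadcast: 18.43.255.255
First usable = network + 1
Last usable = broadcast - 1
Range: 18.43.0.1 to 18.43.255.254


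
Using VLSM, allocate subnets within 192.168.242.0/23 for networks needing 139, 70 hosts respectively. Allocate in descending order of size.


139 hosts -> /24 (254 usable): 192.168.242.0/24
70 hosts -> /25 (126 usable): 192.168.243.0/25
Allocation: 192.168.242.0/24 (139 hosts, 254 usable); 192.168.243.0/25 (70 hosts, 126 usable)


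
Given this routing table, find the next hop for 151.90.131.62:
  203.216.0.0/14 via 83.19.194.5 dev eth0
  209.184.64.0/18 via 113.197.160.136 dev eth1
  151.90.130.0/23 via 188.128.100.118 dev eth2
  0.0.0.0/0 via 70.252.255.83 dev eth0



Longest prefix match for 151.90.131.62:
  /14 203.216.0.0: no
  /18 209.184.64.0: no
  /23 151.90.130.0: MATCH
  /0 0.0.0.0: MATCH
Selected: next-hop 188.128.100.118 via eth2 (matched /23)


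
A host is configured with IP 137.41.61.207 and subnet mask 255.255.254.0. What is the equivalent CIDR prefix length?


Binary: 11111111.11111111.11111110.00000000
Count leading 1s
Prefix: /23


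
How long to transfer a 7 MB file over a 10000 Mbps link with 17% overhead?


Effective throughput = 10000 * (1 - 17/100) = 8300 Mbps
File size in Mb = 7 * 8 = 56 Mb
Time = 56 / 8300
Time = 0.0067 seconds


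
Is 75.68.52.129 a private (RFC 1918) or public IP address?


RFC 1918 private ranges:
  10.0.0.0/8 (10.0.0.0 - 10.255.255.255)
  172.16.0.0/12 (172.16.0.0 - 172.31.255.255)
  192.168.0.0/16 (192.168.0.0 - 192.168.255.255)
Public (not in any RFC 1918 range)


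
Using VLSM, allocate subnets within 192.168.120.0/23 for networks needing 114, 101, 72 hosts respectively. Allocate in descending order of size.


114 hosts -> /25 (126 usable): 192.168.120.0/25
101 hosts -> /25 (126 usable): 192.168.120.128/25
72 hosts -> /25 (126 usable): 192.168.121.0/25
Allocation: 192.168.120.0/25 (114 hosts, 126 usable); 192.168.120.128/25 (101 hosts, 126 usable); 192.168.121.0/25 (72 hosts, 126 usable)


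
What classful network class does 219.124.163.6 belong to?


First octet: 219
Binary: 11011011
110xxxxx -> Class C (192-223)
Class C, default mask 255.255.255.0 (/24)


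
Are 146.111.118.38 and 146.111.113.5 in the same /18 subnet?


Mask: 255.255.192.0
146.111.118.38 AND mask = 146.111.64.0
146.111.113.5 AND mask = 146.111.64.0
Yes, same subnet (146.111.64.0)


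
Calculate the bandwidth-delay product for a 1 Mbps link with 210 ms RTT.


BDP = bandwidth * RTT
= 1 Mbps * 210 ms
= 1 * 1e6 * 210 / 1000 bits
= 210000 bits
= 26250 bytes
= 25.6348 KB
BDP = 210000 bits (26250 bytes)


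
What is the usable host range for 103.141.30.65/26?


Network: 103.141.30.64
Broadcast: 103.141.30.127
First usable = network + 1
Last usable = broadcast - 1
Range: 103.141.30.65 to 103.141.30.126


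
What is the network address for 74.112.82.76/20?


IP:   01001010.01110000.01010010.01001100
Mask: 11111111.11111111.11110000.00000000
AND operation:
Net:  01001010.01110000.01010000.00000000
Network: 74.112.80.0/20


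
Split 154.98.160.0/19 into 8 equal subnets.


New prefix = 19 + 3 = 22
Each subnet has 1024 addresses
  154.98.160.0/22
  154.98.164.0/22
  154.98.168.0/22
  154.98.172.0/22
  154.98.176.0/22
  154.98.180.0/22
  154.98.184.0/22
  154.98.188.0/22
Subnets: 154.98.160.0/22, 154.98.164.0/22, 154.98.168.0/22, 154.98.172.0/22, 154.98.176.0/22, 154.98.180.0/22, 154.98.184.0/22, 154.98.188.0/22


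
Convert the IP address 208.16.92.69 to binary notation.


208 = 11010000
16 = 00010000
92 = 01011100
69 = 01000101
Binary: 11010000.00010000.01011100.01000101


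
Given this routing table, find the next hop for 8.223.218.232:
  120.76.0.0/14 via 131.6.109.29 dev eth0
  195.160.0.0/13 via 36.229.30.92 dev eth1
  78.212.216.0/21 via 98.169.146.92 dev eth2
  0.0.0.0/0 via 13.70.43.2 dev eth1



Longest prefix match for 8.223.218.232:
  /14 120.76.0.0: no
  /13 195.160.0.0: no
  /21 78.212.216.0: no
  /0 0.0.0.0: MATCH
Selected: next-hop 13.70.43.2 via eth1 (matched /0)


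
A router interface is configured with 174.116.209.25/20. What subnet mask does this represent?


/20 means 20 network bits, 12 host bits
Binary: 11111111111111111111000000000000
Mask: 255.255.240.0


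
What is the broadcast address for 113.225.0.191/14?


Network: 113.224.0.0/14
Host bits = 18
Set all host bits to 1:
Broadcast: 113.227.255.255


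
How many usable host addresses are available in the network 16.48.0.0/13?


Host bits = 32 - 13 = 19
Total addresses = 2^19 = 524288
Usable = total - 2 (network and broadcast)
Usable hosts: 524286


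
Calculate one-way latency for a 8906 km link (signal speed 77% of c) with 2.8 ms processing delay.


Speed = 0.77 * 3e5 km/s = 231000 km/s
Propagation delay = 8906 / 231000 = 0.0386 s = 38.5541 ms
Processing delay = 2.8 ms
Total one-way latency = 41.3541 ms


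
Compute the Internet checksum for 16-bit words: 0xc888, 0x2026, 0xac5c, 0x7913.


Sum all words (with carry folding):
+ 0xc888 = 0xc888
+ 0x2026 = 0xe8ae
+ 0xac5c = 0x950b
+ 0x7913 = 0x0e1f
One's complement: ~0x0e1f
Checksum = 0xf1e0


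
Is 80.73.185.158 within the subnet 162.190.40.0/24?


Subnet network: 162.190.40.0
Test IP AND mask: 80.73.185.0
No, 80.73.185.158 is not in 162.190.40.0/24


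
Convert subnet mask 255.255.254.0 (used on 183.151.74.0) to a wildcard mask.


Subnet mask: 255.255.254.0
Wildcard = 255.255.255.255 - subnet mask
255 - 255 = 0
255 - 255 = 0
255 - 254 = 1
255 - 0 = 255
Wildcard: 0.0.1.255


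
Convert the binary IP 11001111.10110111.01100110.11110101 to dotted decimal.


11001111 = 207
10110111 = 183
01100110 = 102
11110101 = 245
IP: 207.183.102.245


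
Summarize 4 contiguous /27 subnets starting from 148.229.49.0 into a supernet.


Original prefix: /27
Number of subnets: 4 = 2^2
New prefix = 27 - 2 = 25
Supernet: 148.229.49.0/25


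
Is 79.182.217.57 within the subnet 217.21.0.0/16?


Subnet network: 217.21.0.0
Test IP AND mask: 79.182.0.0
No, 79.182.217.57 is not in 217.21.0.0/16


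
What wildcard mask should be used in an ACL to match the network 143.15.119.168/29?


Subnet mask: 255.255.255.248
Wildcard = 255.255.255.255 - subnet mask
255 - 255 = 0
255 - 255 = 0
255 - 255 = 0
255 - 248 = 7
Wildcard: 0.0.0.7


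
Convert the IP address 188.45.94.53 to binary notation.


188 = 10111100
45 = 00101101
94 = 01011110
53 = 00110101
Binary: 10111100.00101101.01011110.00110101


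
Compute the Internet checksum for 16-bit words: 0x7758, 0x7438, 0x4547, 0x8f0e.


Sum all words (with carry folding):
+ 0x7758 = 0x7758
+ 0x7438 = 0xeb90
+ 0x4547 = 0x30d8
+ 0x8f0e = 0xbfe6
One's complement: ~0xbfe6
Checksum = 0x4019


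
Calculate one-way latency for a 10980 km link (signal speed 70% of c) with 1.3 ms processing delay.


Speed = 0.7 * 3e5 km/s = 210000 km/s
Propagation delay = 10980 / 210000 = 0.0523 s = 52.2857 ms
Processing delay = 1.3 ms
Total one-way latency = 53.5857 ms


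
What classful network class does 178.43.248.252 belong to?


First octet: 178
Binary: 10110010
10xxxxxx -> Class B (128-191)
Class B, default mask 255.255.0.0 (/16)


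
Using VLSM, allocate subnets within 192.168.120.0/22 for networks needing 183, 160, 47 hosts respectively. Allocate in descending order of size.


183 hosts -> /24 (254 usable): 192.168.120.0/24
160 hosts -> /24 (254 usable): 192.168.121.0/24
47 hosts -> /26 (62 usable): 192.168.122.0/26
Allocation: 192.168.120.0/24 (183 hosts, 254 usable); 192.168.121.0/24 (160 hosts, 254 usable); 192.168.122.0/26 (47 hosts, 62 usable)


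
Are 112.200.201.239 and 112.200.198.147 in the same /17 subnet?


Mask: 255.255.128.0
112.200.201.239 AND mask = 112.200.128.0
112.200.198.147 AND mask = 112.200.128.0
Yes, same subnet (112.200.128.0)


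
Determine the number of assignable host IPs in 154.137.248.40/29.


Host bits = 32 - 29 = 3
Total addresses = 2^3 = 8
Usable = total - 2 (network and broadcast)
Usable hosts: 6


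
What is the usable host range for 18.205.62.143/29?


Network: 18.205.62.136
Broadcast: 18.205.62.143
First usable = network + 1
Last usable = broadcast - 1
Range: 18.205.62.137 to 18.205.62.142


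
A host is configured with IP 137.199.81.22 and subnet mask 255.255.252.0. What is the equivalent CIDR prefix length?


Binary: 11111111.11111111.11111100.00000000
Count leading 1s
Prefix: /22


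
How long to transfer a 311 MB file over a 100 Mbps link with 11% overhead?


Effective throughput = 100 * (1 - 11/100) = 89 Mbps
File size in Mb = 311 * 8 = 2488 Mb
Time = 2488 / 89
Time = 27.9551 seconds


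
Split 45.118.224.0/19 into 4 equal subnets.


New prefix = 19 + 2 = 21
Each subnet has 2048 addresses
  45.118.224.0/21
  45.118.232.0/21
  45.118.240.0/21
  45.118.248.0/21
Subnets: 45.118.224.0/21, 45.118.232.0/21, 45.118.240.0/21, 45.118.248.0/21


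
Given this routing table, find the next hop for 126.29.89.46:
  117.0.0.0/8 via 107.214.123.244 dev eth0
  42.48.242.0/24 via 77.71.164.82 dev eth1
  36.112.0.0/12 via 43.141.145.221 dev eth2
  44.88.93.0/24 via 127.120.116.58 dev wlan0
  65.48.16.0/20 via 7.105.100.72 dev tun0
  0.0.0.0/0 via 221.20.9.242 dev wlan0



Longest prefix match for 126.29.89.46:
  /8 117.0.0.0: no
  /24 42.48.242.0: no
  /12 36.112.0.0: no
  /24 44.88.93.0: no
  /20 65.48.16.0: no
  /0 0.0.0.0: MATCH
Selected: next-hop 221.20.9.242 via wlan0 (matched /0)


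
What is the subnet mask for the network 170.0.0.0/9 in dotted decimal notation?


/9 means 9 network bits, 23 host bits
Binary: 11111111100000000000000000000000
Mask: 255.128.0.0


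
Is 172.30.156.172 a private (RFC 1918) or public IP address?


RFC 1918 private ranges:
  10.0.0.0/8 (10.0.0.0 - 10.255.255.255)
  172.16.0.0/12 (172.16.0.0 - 172.31.255.255)
  192.168.0.0/16 (192.168.0.0 - 192.168.255.255)
Private (in 172.16.0.0/12)


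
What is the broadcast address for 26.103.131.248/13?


Network: 26.96.0.0/13
Host bits = 19
Set all host bits to 1:
Broadcast: 26.103.255.255


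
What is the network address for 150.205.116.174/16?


IP:   10010110.11001101.01110100.10101110
Mask: 11111111.11111111.00000000.00000000
AND operation:
Net:  10010110.11001101.00000000.00000000
Network: 150.205.0.0/16


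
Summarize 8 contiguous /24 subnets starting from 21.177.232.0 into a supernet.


Original prefix: /24
Number of subnets: 8 = 2^3
New prefix = 24 - 3 = 21
Supernet: 21.177.232.0/21


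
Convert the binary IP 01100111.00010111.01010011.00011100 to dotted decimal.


01100111 = 103
00010111 = 23
01010011 = 83
00011100 = 28
IP: 103.23.83.28


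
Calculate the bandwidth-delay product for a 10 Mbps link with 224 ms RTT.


BDP = bandwidth * RTT
= 10 Mbps * 224 ms
= 10 * 1e6 * 224 / 1000 bits
= 2240000 bits
= 280000 bytes
= 273.4375 KB
BDP = 2240000 bits (280000 bytes)


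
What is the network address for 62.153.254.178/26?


IP:   00111110.10011001.11111110.10110010
Mask: 11111111.11111111.11111111.11000000
AND operation:
Net:  00111110.10011001.11111110.10000000
Network: 62.153.254.128/26


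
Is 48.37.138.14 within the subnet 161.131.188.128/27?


Subnet network: 161.131.188.128
Test IP AND mask: 48.37.138.0
No, 48.37.138.14 is not in 161.131.188.128/27


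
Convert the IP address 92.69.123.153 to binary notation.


92 = 01011100
69 = 01000101
123 = 01111011
153 = 10011001
Binary: 01011100.01000101.01111011.10011001


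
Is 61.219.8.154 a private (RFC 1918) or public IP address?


RFC 1918 private ranges:
  10.0.0.0/8 (10.0.0.0 - 10.255.255.255)
  172.16.0.0/12 (172.16.0.0 - 172.31.255.255)
  192.168.0.0/16 (192.168.0.0 - 192.168.255.255)
Public (not in any RFC 1918 range)


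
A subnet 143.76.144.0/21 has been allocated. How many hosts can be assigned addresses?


Host bits = 32 - 21 = 11
Total addresses = 2^11 = 2048
Usable = total - 2 (network and broadcast)
Usable hosts: 2046


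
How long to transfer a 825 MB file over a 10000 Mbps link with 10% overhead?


Effective throughput = 10000 * (1 - 10/100) = 9000 Mbps
File size in Mb = 825 * 8 = 6600 Mb
Time = 6600 / 9000
Time = 0.7333 seconds


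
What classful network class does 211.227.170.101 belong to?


First octet: 211
Binary: 11010011
110xxxxx -> Class C (192-223)
Class C, default mask 255.255.255.0 (/24)


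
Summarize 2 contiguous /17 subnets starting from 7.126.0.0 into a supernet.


Original prefix: /17
Number of subnets: 2 = 2^1
New prefix = 17 - 1 = 16
Supernet: 7.126.0.0/16


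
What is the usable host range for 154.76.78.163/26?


Network: 154.76.78.128
Broadcast: 154.76.78.191
First usable = network + 1
Last usable = broadcast - 1
Range: 154.76.78.129 to 154.76.78.190


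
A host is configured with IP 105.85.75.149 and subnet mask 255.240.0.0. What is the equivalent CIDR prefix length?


Binary: 11111111.11110000.00000000.00000000
Count leading 1s
Prefix: /12


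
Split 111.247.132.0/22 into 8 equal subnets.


New prefix = 22 + 3 = 25
Each subnet has 128 addresses
  111.247.132.0/25
  111.247.132.128/25
  111.247.133.0/25
  111.247.133.128/25
  111.247.134.0/25
  111.247.134.128/25
  111.247.135.0/25
  111.247.135.128/25
Subnets: 111.247.132.0/25, 111.247.132.128/25, 111.247.133.0/25, 111.247.133.128/25, 111.247.134.0/25, 111.247.134.128/25, 111.247.135.0/25, 111.247.135.128/25


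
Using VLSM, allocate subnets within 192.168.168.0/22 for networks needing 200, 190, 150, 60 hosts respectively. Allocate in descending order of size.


200 hosts -> /24 (254 usable): 192.168.168.0/24
190 hosts -> /24 (254 usable): 192.168.169.0/24
150 hosts -> /24 (254 usable): 192.168.170.0/24
60 hosts -> /26 (62 usable): 192.168.171.0/26
Allocation: 192.168.168.0/24 (200 hosts, 254 usable); 192.168.169.0/24 (190 hosts, 254 usable); 192.168.170.0/24 (150 hosts, 254 usable); 192.168.171.0/26 (60 hosts, 62 usable)


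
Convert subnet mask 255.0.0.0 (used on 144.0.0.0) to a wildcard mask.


Subnet mask: 255.0.0.0
Wildcard = 255.255.255.255 - subnet mask
255 - 255 = 0
255 - 0 = 255
255 - 0 = 255
255 - 0 = 255
Wildcard: 0.255.255.255


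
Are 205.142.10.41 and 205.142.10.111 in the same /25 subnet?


Mask: 255.255.255.128
205.142.10.41 AND mask = 205.142.10.0
205.142.10.111 AND mask = 205.142.10.0
Yes, same subnet (205.142.10.0)


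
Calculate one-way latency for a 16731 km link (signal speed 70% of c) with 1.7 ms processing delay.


Speed = 0.7 * 3e5 km/s = 210000 km/s
Propagation delay = 16731 / 210000 = 0.0797 s = 79.6714 ms
Processing delay = 1.7 ms
Total one-way latency = 81.3714 ms


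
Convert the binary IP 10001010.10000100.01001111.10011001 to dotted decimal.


10001010 = 138
10000100 = 132
01001111 = 79
10011001 = 153
IP: 138.132.79.153


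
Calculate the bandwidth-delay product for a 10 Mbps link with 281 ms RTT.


BDP = bandwidth * RTT
= 10 Mbps * 281 ms
= 10 * 1e6 * 281 / 1000 bits
= 2810000 bits
= 351250 bytes
= 343.0176 KB
BDP = 2810000 bits (351250 bytes)


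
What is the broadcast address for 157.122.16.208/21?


Network: 157.122.16.0/21
Host bits = 11
Set all host bits to 1:
Broadcast: 157.122.23.255


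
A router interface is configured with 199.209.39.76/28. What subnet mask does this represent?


/28 means 28 network bits, 4 host bits
Binary: 11111111111111111111111111110000
Mask: 255.255.255.240


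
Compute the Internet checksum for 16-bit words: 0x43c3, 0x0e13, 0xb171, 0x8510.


Sum all words (with carry folding):
+ 0x43c3 = 0x43c3
+ 0x0e13 = 0x51d6
+ 0xb171 = 0x0348
+ 0x8510 = 0x8858
One's complement: ~0x8858
Checksum = 0x77a7


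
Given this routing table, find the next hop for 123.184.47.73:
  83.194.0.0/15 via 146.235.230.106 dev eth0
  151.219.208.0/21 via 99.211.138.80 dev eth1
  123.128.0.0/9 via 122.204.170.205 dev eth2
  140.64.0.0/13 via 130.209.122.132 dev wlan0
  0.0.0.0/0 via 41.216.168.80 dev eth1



Longest prefix match for 123.184.47.73:
  /15 83.194.0.0: no
  /21 151.219.208.0: no
  /9 123.128.0.0: MATCH
  /13 140.64.0.0: no
  /0 0.0.0.0: MATCH
Selected: next-hop 122.204.170.205 via eth2 (matched /9)
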